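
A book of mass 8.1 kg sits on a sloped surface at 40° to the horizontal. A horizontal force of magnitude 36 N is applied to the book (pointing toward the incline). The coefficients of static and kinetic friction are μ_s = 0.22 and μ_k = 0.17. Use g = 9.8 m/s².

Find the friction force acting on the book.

f ≈ 14.3 N (up the incline)

Normal direction: N = m g cos θ + P sin θ = 83.95 N.
Parallel to the incline: P cos θ − m g sin θ = 27.58 − 51.02 = -23.45 N; the friction needed to balance this is 23.45 N acting up the slope.
The limit of static friction is μ_s N = 18.47 N.
The required 23.45 N exceeds the static limit, so the book slides down-slope and f = μ_k N = 0.17×83.95 = 14.3 N.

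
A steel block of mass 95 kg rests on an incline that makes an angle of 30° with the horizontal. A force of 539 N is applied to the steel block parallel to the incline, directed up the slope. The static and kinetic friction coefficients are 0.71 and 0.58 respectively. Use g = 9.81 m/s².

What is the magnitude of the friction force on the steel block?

f ≈ 73 N (down the incline)

Normal force: N = m g cos θ = 95 × 9.81 × cos 30° = 807.1 N.
For equilibrium along the incline the friction force must supply f = m g sin θ − P = 466 − 539 = -73.03 N (positive meaning up-slope).
Static friction can supply at most μ_s N = 573 N.
Since |-73.03| ≤ 573 N, static friction is sufficient; f equals the required value, not μ_s N.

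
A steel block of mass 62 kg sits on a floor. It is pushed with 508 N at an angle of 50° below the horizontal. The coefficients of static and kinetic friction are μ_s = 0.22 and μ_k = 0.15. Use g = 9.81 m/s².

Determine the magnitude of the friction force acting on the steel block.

f ≈ 150 N

The vertical component of P adds to the normal force: N = m g + P sin α = 608.2 + 389.2 = 997.4 N.
For equilibrium, f = P cos α = 508×cos 50° = 326.5 N.
μ_s N = 0.22 × 997.4 = 219.4 N.
The required friction exceeds μ_s N, so the steel block moves and f = μ_k N = 150 N.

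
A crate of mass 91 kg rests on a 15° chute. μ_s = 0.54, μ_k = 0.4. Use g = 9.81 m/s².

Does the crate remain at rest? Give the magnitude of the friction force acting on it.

f ≈ 231 N

N = m g cos θ = 862 N.
Down-slope weight component: m g sin θ = 231 N.
μ_s N = 466 N.
231 ≤ 466 N, so it stays put; friction = 231 N.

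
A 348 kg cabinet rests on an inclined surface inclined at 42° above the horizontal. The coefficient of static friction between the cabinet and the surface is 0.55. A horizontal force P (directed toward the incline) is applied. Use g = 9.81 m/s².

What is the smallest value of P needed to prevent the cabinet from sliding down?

P_min ≈ 800 N

The cabinet tends to slide down (tan θ > μ_s), so at the point of impending slip friction acts up-slope at its limit: f = μ_s N.
Perpendicular to the incline: N = m g cos θ + P sin θ.
Along the incline: P cos θ + μ_s N = m g sin θ, i.e. P cos θ + μ_s (m g cos θ + P sin θ) = m g sin θ.
Solving, P (cos θ + μ_s sin θ) = m g (sin θ − μ_s cos θ), so P = 3410×0.2604/1.111 = 800 N.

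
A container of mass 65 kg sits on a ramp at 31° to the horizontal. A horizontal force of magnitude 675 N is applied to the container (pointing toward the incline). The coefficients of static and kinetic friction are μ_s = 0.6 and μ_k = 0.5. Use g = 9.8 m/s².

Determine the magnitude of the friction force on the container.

Resolve perpendicular to the incline: N = m g cos θ + P sin θ = 65×9.8×cos 31° + 675×sin 31° = 893.7 N.
Parallel to the incline: P cos θ − m g sin θ = 578.6 − 328.1 = 250.5 N; the friction needed to balance this is 250.5 N acting down the slope.
Maximum static friction: μ_s N = 0.6 × 893.7 = 536.2 N.
|f_req| = 250.5 ≤ 536.2 N → the container is in equilibrium; friction equals the required value.

f ≈ 251 N (down the incline)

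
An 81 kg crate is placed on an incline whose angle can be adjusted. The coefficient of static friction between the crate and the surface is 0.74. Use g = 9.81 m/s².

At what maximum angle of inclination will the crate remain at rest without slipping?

At the slip threshold, m g sin θ = μ_s · m g cos θ, so tan θ = μ_s.
θ_max = arctan(0.74) = 36.5°.

θ_max ≈ 36.5°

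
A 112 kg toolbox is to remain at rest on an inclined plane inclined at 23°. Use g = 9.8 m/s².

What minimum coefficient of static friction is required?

At the slip threshold m g sin θ = μ_s m g cos θ, so μ_s,min = tan θ.
μ_s,min = tan 23° = 0.424.

μ_s,min ≈ 0.424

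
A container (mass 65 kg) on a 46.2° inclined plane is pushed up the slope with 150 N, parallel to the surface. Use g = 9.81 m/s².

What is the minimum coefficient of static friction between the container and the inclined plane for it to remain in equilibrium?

N = m g cos θ = 441.3 N.
Friction must make up the shortfall along the incline: f = m g sin θ − P = 460.2 − 150 = 310.2 N.
At the threshold f = μ_s N, so μ_s,min = 310.2/441.3 = 0.703.

μ_s,min ≈ 0.703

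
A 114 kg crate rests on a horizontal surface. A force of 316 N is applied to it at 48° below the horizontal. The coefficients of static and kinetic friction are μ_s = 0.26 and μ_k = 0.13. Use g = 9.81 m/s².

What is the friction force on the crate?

f ≈ 211 N

N = m g + P sin α = 1118 + 316×sin 48° = 1353 N.
The horizontal driving force is P cos α = 211.4 N, so equilibrium needs friction f = 211.4 N.
μ_s N = 0.26 × 1353 = 351.8 N.
211.4 ≤ 351.8 N → static; friction equals the required 211 N.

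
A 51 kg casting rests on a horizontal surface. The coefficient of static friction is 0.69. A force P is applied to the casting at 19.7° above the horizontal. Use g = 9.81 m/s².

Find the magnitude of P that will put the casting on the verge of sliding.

P ≈ 294 N

N = m g − P sin α (the pull lifts the casting).
At impending slip, P cos α = μ_s N = μ_s (m g − P sin α).
Solving: P (cos α + μ_s sin α) = μ_s m g → P = 0.69×500/(cos 19.7° + 0.69 sin 19.7°) = 345/1.174 = 294 N.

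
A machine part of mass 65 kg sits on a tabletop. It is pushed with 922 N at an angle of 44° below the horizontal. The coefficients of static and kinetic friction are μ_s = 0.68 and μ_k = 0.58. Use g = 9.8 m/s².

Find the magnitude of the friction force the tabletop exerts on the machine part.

N = m g + P sin α = 637 + 922×sin 44° = 1277 N.
For equilibrium, f = P cos α = 922×cos 44° = 663.2 N.
μ_s N = 0.68 × 1277 = 868.7 N.
663.2 ≤ 868.7 N → static; friction equals the required 663 N.

f ≈ 663 N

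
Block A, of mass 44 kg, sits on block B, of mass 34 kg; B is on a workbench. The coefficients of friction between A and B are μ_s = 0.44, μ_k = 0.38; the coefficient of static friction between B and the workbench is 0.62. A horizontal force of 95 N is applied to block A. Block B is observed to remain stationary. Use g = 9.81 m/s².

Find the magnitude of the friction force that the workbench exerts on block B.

Normal force at the A–B interface: N₁ = m_A g = 431.6 N.
Maximum static friction on A from B: μ_s N₁ = 0.44×431.6 = 189.9 N.
Since P = 95 N ≤ 189.9 N, A does not slip on B; friction on A equals P = 95 N.
B experiences an equal 95 N forward from A (third law). B is in equilibrium, so the floor supplies f₂ = 95 N of static friction (limit μ_s(m_A+m_B)g = 474.4 N, not exceeded).

f ≈ 95 N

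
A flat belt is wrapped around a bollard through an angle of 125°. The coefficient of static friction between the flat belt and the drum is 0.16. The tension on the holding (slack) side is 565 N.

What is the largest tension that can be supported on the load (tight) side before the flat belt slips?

At impending slip the capstan equation gives T₂/T₁ = e^{μβ} with β in radians.
β = 125° × π/180 = 2.182 rad.
e^{μβ} = e^{0.16×2.182} = 1.418.
T₂ = T₁ · e^{μβ} = 565 × 1.418 = 801 N.

T_max ≈ 801 N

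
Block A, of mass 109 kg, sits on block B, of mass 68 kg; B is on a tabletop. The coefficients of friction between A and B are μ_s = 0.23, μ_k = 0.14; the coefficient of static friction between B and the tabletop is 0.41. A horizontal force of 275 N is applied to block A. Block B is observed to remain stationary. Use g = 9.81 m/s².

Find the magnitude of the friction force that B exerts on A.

Normal force at the A–B interface: N₁ = m_A g = 1069 N.
So the A–B interface can sustain at most μ_s N₁ = 245.9 N of static friction.
Since P = 275 N > 245.9 N, A slides on B; the A–B friction is kinetic: f₁ = μ_k N₁ = 0.14×1069 = 150 N.
B experiences an equal 150 N forward from A (third law). B is in equilibrium, so the floor supplies f₂ = 150 N of static friction (limit μ_s(m_A+m_B)g = 711.9 N, not exceeded).

f ≈ 150 N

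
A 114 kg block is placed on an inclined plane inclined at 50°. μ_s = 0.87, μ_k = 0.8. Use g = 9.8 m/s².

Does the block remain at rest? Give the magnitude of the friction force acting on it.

f ≈ 574 N

N = m g cos θ = 718 N.
Down-slope weight component: m g sin θ = 856 N.
μ_s N = 625 N.
856 > 625 N, so it slides; kinetic friction f = μ_k N = 0.8×718 = 574 N.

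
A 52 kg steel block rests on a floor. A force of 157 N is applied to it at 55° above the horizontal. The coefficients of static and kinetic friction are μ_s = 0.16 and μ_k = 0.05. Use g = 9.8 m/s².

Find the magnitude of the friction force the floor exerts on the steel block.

f ≈ 19 N

The vertical component of P reduces the normal force: N = m g − P sin α = 509.6 − 128.6 = 381 N.
For equilibrium, f = P cos α = 157×cos 55° = 90.05 N.
μ_s N = 0.16 × 381 = 60.96 N.
90.05 > 60.96 N → the steel block slides; f = μ_k N = 0.05×381 = 19 N.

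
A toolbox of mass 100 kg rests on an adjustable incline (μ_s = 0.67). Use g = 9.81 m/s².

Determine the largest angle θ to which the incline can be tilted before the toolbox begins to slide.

θ_max ≈ 33.8°

At the slip threshold, m g sin θ = μ_s · m g cos θ, so tan θ = μ_s.
θ_max = arctan(0.67) = 33.8°.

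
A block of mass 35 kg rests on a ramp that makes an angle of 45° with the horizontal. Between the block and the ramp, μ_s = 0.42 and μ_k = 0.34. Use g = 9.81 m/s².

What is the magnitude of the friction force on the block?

Perpendicular to the surface, N = m g cos θ = 35·9.81·cos 45° = 242.8 N.
Along the slope the weight component is m g sin θ = 242.8 N; friction must supply exactly this, acting up-slope.
The static-friction ceiling is μ_s N = 0.42 × 242.8 = 102 N.
Since |242.8| > 102 N, static friction cannot hold it; the block slides down the incline and kinetic friction applies: f = μ_k N = 0.34 × 242.8 = 82.5 N.

f ≈ 82.5 N (up the incline)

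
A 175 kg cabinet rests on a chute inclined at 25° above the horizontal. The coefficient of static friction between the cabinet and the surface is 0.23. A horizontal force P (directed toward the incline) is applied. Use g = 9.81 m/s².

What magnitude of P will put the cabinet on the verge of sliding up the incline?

At impending motion up the slope, friction acts down-slope at its limit: f = μ_s N.
Perpendicular to the incline: N = m g cos θ + P sin θ.
Along the incline: P cos θ = m g sin θ + μ_s N = m g sin θ + μ_s (m g cos θ + P sin θ).
Solving, P (cos θ − μ_s sin θ) = m g (sin θ + μ_s cos θ), so P = 175×9.81×(sin 25° + 0.23 cos 25°)/(cos 25° − 0.23 sin 25°) = 1720×0.6311/0.8091 = 1340 N.

P ≈ 1340 N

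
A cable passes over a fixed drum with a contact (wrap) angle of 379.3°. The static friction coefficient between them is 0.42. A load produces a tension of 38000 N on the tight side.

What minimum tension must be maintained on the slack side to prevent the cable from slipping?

T_min ≈ 2360 N

Capstan equation at impending slip: T_tight/T_slack = e^{μβ}.
β = 379.3° = 6.62 rad; e^{μβ} = e^{0.42×6.62} = 16.13.
T_slack = T_tight / e^{μβ} = 38000 / 16.13 = 2360 N.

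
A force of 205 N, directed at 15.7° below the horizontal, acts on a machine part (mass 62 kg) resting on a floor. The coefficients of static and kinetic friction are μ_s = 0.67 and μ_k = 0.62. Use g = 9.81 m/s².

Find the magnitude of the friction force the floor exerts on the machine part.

f ≈ 197 N

Vertical equilibrium gives N = m g + P sin α = 663.7 N.
For equilibrium, f = P cos α = 205×cos 15.7° = 197.4 N.
The static-friction limit is μ_s N = 444.7 N.
Since 197.4 N does not exceed the limit, the machine part stays at rest and f = 197 N.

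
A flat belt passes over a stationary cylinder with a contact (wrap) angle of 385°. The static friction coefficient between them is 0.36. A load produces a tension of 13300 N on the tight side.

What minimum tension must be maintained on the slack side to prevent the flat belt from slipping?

Capstan equation at impending slip: T_tight/T_slack = e^{μβ}.
β = 385° = 6.72 rad; e^{μβ} = e^{0.36×6.72} = 11.23.
T_slack = T_tight / e^{μβ} = 13300 / 11.23 = 1180 N.

T_min ≈ 1180 N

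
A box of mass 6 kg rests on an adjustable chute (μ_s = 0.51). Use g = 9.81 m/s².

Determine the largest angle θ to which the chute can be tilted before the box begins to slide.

At the slip threshold, m g sin θ = μ_s · m g cos θ, so tan θ = μ_s.
θ_max = arctan(0.51) = 27°.

θ_max ≈ 27°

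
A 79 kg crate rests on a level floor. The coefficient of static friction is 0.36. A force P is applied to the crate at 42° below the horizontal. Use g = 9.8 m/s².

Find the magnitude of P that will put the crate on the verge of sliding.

N = m g + P sin α (the push presses the crate into the level floor).
At impending slip, P cos α = μ_s N = μ_s (m g + P sin α).
Solving: P (cos α − μ_s sin α) = μ_s m g → P = 0.36×774/(cos 42° − 0.36 sin 42°) = 279/0.5023 = 555 N.

P ≈ 555 N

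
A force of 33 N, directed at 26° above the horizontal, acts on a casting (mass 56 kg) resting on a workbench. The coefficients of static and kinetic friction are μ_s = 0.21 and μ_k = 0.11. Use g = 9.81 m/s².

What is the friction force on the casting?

f ≈ 29.7 N

Vertical equilibrium gives N = m g − P sin α = 534.9 N.
For equilibrium, f = P cos α = 33×cos 26° = 29.66 N.
μ_s N = 0.21 × 534.9 = 112.3 N.
Since 29.66 N does not exceed the limit, the casting stays at rest and f = 29.7 N.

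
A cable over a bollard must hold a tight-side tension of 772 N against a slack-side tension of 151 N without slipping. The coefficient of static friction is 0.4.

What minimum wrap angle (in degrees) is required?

T₂/T₁ = e^{μβ} → β = ln(T₂/T₁)/μ.
β = ln(772/151)/0.4 = 1.632/0.4 = 4.079 rad.
In degrees: β = 4.079 × 180/π = 234°.

β_min ≈ 234°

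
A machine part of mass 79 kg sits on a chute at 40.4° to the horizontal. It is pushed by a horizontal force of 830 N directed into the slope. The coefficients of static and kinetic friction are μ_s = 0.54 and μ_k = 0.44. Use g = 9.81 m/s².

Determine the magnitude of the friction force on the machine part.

f ≈ 130 N (down the incline)

Resolve perpendicular to the incline: N = m g cos θ + P sin θ = 79×9.81×cos 40.4° + 830×sin 40.4° = 1128 N.
Along the incline, the net driving force (taking up-slope positive) is P cos θ − m g sin θ = 632.1 − 502.3 = 129.8 N, so equilibrium requires friction f = -129.8 N (down-slope).
Maximum static friction: μ_s N = 0.54 × 1128 = 609.2 N.
Since 129.8 N is within the 609.2 N limit, the machine part stays put and friction is exactly 130 N.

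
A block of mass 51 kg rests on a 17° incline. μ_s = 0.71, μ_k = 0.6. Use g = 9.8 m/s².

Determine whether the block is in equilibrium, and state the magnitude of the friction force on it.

N = m g cos θ = 478 N.
Down-slope weight component: m g sin θ = 146 N.
μ_s N = 339 N.
146 ≤ 339 N, so it stays put; friction = 146 N.

f ≈ 146 N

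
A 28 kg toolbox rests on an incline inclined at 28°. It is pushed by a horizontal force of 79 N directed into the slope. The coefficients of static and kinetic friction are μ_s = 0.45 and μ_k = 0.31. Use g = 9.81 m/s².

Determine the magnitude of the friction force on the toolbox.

f ≈ 59.2 N (up the incline)

Resolve perpendicular to the incline: N = m g cos θ + P sin θ = 28×9.81×cos 28° + 79×sin 28° = 279.6 N.
Along the incline, the net driving force (taking up-slope positive) is P cos θ − m g sin θ = 69.75 − 129 = -59.2 N, so equilibrium requires friction f = 59.2 N (up-slope).
The limit of static friction is μ_s N = 125.8 N.
Since 59.2 N is within the 125.8 N limit, the toolbox stays put and friction is exactly 59.2 N.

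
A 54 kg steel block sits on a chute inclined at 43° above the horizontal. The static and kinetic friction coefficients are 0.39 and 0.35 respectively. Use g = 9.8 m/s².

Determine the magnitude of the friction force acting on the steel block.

Normal force: N = m g cos θ = 54 × 9.8 × cos 43° = 387 N.
Along the slope the weight component is m g sin θ = 360.9 N; friction must supply exactly this, acting up-slope.
The static-friction ceiling is μ_s N = 0.39 × 387 = 150.9 N.
|360.9| exceeds 150.9 N, so the steel block slips down-slope; friction is kinetic, f = μ_k N = 0.35×387 = 135 N.

f ≈ 135 N (up the incline)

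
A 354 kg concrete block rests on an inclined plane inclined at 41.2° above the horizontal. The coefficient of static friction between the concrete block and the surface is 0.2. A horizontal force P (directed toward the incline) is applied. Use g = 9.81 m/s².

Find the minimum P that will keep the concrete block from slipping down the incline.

The concrete block tends to slide down (tan θ > μ_s), so at the point of impending slip friction acts up-slope at its limit: f = μ_s N.
Perpendicular to the incline: N = m g cos θ + P sin θ.
Along the incline: P cos θ + μ_s N = m g sin θ, i.e. P cos θ + μ_s (m g cos θ + P sin θ) = m g sin θ.
Solving, P (cos θ + μ_s sin θ) = m g (sin θ − μ_s cos θ), so P = 3470×0.5082/0.8842 = 2000 N.

P_min ≈ 2000 N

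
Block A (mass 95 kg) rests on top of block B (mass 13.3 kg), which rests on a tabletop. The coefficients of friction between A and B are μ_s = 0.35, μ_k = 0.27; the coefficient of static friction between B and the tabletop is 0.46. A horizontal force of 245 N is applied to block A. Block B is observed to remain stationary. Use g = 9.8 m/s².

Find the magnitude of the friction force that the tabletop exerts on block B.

f ≈ 245 N

Normal force at the A–B interface: N₁ = m_A g = 931 N.
So the A–B interface can sustain at most μ_s N₁ = 325.9 N of static friction.
Since P = 245 N ≤ 325.9 N, A does not slip on B; friction on A equals P = 245 N.
B experiences an equal 245 N forward from A (third law). B is in equilibrium, so the floor supplies f₂ = 245 N of static friction (limit μ_s(m_A+m_B)g = 488.2 N, not exceeded).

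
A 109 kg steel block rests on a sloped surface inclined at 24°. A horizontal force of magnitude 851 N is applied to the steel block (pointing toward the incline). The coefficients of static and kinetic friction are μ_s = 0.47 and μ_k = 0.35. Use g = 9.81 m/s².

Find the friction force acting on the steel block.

Normal direction: N = m g cos θ + P sin θ = 1323 N.
Parallel to the incline: P cos θ − m g sin θ = 777.4 − 434.9 = 342.5 N; the friction needed to balance this is 342.5 N acting down the slope.
Maximum static friction: μ_s N = 0.47 × 1323 = 621.8 N.
Since 342.5 N is within the 621.8 N limit, the steel block stays put and friction is exactly 343 N.

f ≈ 343 N (down the incline)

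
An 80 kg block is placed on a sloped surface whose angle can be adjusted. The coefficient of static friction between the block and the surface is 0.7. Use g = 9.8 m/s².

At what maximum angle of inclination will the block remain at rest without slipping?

θ_max ≈ 35°

At the slip threshold, m g sin θ = μ_s · m g cos θ, so tan θ = μ_s.
θ_max = arctan(0.7) = 35°.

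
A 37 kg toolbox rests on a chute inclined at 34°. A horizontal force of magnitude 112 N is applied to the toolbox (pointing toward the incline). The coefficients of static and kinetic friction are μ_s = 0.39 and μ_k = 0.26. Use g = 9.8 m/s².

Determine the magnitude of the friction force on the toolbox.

Resolve perpendicular to the incline: N = m g cos θ + P sin θ = 37×9.8×cos 34° + 112×sin 34° = 363.2 N.
Parallel to the incline: P cos θ − m g sin θ = 92.85 − 202.8 = -109.9 N; the friction needed to balance this is 109.9 N acting up the slope.
Maximum static friction: μ_s N = 0.39 × 363.2 = 141.7 N.
|f_req| = 109.9 ≤ 141.7 N → the toolbox is in equilibrium; friction equals the required value.

f ≈ 110 N (up the incline)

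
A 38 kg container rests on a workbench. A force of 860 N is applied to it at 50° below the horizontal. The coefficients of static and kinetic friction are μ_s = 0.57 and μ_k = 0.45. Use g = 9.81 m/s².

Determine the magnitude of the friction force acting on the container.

N = m g + P sin α = 372.8 + 860×sin 50° = 1032 N.
Horizontally, friction must balance P cos α = 552.8 N.
The static-friction limit is μ_s N = 588 N.
Since 552.8 N does not exceed the limit, the container stays at rest and f = 553 N.

f ≈ 553 N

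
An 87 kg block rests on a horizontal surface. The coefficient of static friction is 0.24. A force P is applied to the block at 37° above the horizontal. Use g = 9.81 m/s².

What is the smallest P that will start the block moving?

N = m g − P sin α (the pull lifts the block).
At impending slip, P cos α = μ_s N = μ_s (m g − P sin α).
Solving: P (cos α + μ_s sin α) = μ_s m g → P = 0.24×853/(cos 37° + 0.24 sin 37°) = 205/0.9431 = 217 N.

P ≈ 217 N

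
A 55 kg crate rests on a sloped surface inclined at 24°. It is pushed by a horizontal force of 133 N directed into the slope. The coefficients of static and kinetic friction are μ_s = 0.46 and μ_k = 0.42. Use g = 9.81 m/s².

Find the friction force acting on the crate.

Normal direction: N = m g cos θ + P sin θ = 547 N.
Along the incline, the net driving force (taking up-slope positive) is P cos θ − m g sin θ = 121.5 − 219.5 = -97.95 N, so equilibrium requires friction f = 97.95 N (up-slope).
Maximum static friction: μ_s N = 0.46 × 547 = 251.6 N.
|f_req| = 97.95 ≤ 251.6 N → the crate is in equilibrium; friction equals the required value.

f ≈ 98 N (up the incline)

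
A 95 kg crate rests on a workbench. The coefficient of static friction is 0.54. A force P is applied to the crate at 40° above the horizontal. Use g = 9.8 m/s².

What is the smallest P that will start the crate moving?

N = m g − P sin α (the pull lifts the crate).
At impending slip, P cos α = μ_s N = μ_s (m g − P sin α).
Solving: P (cos α + μ_s sin α) = μ_s m g → P = 0.54×931/(cos 40° + 0.54 sin 40°) = 503/1.113 = 452 N.

P ≈ 452 N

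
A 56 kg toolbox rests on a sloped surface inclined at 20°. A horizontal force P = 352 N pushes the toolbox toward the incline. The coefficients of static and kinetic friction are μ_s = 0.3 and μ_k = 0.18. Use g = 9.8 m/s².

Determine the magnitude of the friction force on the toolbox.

f ≈ 143 N (down the incline)

Resolve perpendicular to the incline: N = m g cos θ + P sin θ = 56×9.8×cos 20° + 352×sin 20° = 636.1 N.
Along the incline, the net driving force (taking up-slope positive) is P cos θ − m g sin θ = 330.8 − 187.7 = 143.1 N, so equilibrium requires friction f = -143.1 N (down-slope).
Maximum static friction: μ_s N = 0.3 × 636.1 = 190.8 N.
|f_req| = 143.1 ≤ 190.8 N → the toolbox is in equilibrium; friction equals the required value.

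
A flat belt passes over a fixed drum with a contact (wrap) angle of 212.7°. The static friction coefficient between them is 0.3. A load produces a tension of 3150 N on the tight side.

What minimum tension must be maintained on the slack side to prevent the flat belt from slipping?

Capstan equation at impending slip: T_tight/T_slack = e^{μβ}.
β = 212.7° = 3.712 rad; e^{μβ} = e^{0.3×3.712} = 3.046.
T_slack = T_tight / e^{μβ} = 3150 / 3.046 = 1030 N.

T_min ≈ 1030 N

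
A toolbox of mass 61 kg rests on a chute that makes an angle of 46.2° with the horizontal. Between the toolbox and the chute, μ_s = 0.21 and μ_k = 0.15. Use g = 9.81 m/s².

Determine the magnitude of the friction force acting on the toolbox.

The normal reaction is N = m g cos θ = 414.2 N.
Along the slope the weight component is m g sin θ = 431.9 N; friction must supply exactly this, acting up-slope.
Static friction can supply at most μ_s N = 86.98 N.
|431.9| exceeds 86.98 N, so the toolbox slips down-slope; friction is kinetic, f = μ_k N = 0.15×414.2 = 62.1 N.

f ≈ 62.1 N (up the incline)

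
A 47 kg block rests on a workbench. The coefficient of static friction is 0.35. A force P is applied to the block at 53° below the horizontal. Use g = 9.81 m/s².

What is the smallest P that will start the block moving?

N = m g + P sin α (the push presses the block into the workbench).
At impending slip, P cos α = μ_s N = μ_s (m g + P sin α).
Solving: P (cos α − μ_s sin α) = μ_s m g → P = 0.35×461/(cos 53° − 0.35 sin 53°) = 161/0.3223 = 501 N.

P ≈ 501 N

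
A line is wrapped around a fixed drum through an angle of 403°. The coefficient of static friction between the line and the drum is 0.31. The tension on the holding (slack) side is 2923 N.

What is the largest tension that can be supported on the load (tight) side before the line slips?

At impending slip the capstan equation gives T₂/T₁ = e^{μβ} with β in radians.
β = 403° × π/180 = 7.034 rad.
e^{μβ} = e^{0.31×7.034} = 8.85.
T₂ = T₁ · e^{μβ} = 2923 × 8.85 = 25900 N.

T_max ≈ 25900 N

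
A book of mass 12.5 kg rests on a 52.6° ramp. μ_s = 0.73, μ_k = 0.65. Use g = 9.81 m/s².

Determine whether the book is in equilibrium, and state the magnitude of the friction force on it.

f ≈ 48.4 N

N = m g cos θ = 74.5 N.
Down-slope weight component: m g sin θ = 97.4 N.
μ_s N = 54.4 N.
97.4 > 54.4 N, so it slides; kinetic friction f = μ_k N = 0.65×74.5 = 48.4 N.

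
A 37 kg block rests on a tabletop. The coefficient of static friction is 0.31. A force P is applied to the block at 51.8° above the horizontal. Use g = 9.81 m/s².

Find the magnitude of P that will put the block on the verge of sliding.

P ≈ 131 N

N = m g − P sin α (the pull lifts the block).
At impending slip, P cos α = μ_s N = μ_s (m g − P sin α).
Solving: P (cos α + μ_s sin α) = μ_s m g → P = 0.31×363/(cos 51.8° + 0.31 sin 51.8°) = 113/0.862 = 131 N.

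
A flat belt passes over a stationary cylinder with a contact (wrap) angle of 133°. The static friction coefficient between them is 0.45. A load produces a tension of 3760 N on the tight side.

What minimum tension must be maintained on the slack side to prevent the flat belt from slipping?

Capstan equation at impending slip: T_tight/T_slack = e^{μβ}.
β = 133° = 2.321 rad; e^{μβ} = e^{0.45×2.321} = 2.842.
T_slack = T_tight / e^{μβ} = 3760 / 2.842 = 1320 N.

T_min ≈ 1320 N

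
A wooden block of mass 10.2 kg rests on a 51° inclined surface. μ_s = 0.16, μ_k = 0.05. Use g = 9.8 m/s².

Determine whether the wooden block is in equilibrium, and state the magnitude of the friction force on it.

f ≈ 3.15 N

N = m g cos θ = 62.9 N.
Down-slope weight component: m g sin θ = 77.7 N.
μ_s N = 10.1 N.
77.7 > 10.1 N, so it slides; kinetic friction f = μ_k N = 0.05×62.9 = 3.15 N.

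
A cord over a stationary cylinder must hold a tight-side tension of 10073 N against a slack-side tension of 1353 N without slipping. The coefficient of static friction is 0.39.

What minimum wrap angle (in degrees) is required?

T₂/T₁ = e^{μβ} → β = ln(T₂/T₁)/μ.
β = ln(10073/1353)/0.39 = 2.008/0.39 = 5.148 rad.
In degrees: β = 5.148 × 180/π = 295°.

β_min ≈ 295°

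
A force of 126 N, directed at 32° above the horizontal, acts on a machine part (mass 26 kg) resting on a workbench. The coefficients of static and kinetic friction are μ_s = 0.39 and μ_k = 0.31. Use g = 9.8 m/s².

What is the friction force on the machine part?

f ≈ 58.3 N

N = m g − P sin α = 254.8 − 126×sin 32° = 188 N.
Horizontally, friction must balance P cos α = 106.9 N.
The static-friction limit is μ_s N = 73.33 N.
106.9 > 73.33 N → the machine part slides; f = μ_k N = 0.31×188 = 58.3 N.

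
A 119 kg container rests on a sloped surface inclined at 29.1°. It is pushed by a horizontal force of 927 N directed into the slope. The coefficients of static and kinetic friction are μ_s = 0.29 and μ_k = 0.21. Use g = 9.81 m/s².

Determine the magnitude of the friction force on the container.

Normal direction: N = m g cos θ + P sin θ = 1471 N.
Parallel to the incline: P cos θ − m g sin θ = 810 − 567.7 = 242.2 N; the friction needed to balance this is 242.2 N acting down the slope.
Maximum static friction: μ_s N = 0.29 × 1471 = 426.6 N.
Since 242.2 N is within the 426.6 N limit, the container stays put and friction is exactly 242 N.

f ≈ 242 N (down the incline)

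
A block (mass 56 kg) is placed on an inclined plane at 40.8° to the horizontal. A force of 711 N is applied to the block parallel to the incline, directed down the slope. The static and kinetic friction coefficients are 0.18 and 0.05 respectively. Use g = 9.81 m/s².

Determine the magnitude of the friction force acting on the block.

f ≈ 20.8 N (up the incline)

Normal force: N = m g cos θ = 56 × 9.81 × cos 40.8° = 415.9 N.
Parallel to the incline, ΣF = 0 gives f = m g sin θ + P = 359 + 711 = 1070 N (up-slope positive).
Maximum static friction available: μ_s N = 0.18 × 415.9 = 74.86 N.
|1070| exceeds 74.86 N, so the block slips down-slope; friction is kinetic, f = μ_k N = 0.05×415.9 = 20.8 N.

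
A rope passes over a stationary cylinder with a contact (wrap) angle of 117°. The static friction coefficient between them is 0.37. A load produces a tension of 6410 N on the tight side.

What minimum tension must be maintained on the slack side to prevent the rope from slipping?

Capstan equation at impending slip: T_tight/T_slack = e^{μβ}.
β = 117° = 2.042 rad; e^{μβ} = e^{0.37×2.042} = 2.129.
T_slack = T_tight / e^{μβ} = 6410 / 2.129 = 3010 N.

T_min ≈ 3010 N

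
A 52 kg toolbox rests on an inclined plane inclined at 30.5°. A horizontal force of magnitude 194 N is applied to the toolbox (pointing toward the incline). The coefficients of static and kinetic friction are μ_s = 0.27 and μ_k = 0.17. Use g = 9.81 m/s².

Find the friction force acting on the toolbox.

f ≈ 91.7 N (up the incline)

Resolve perpendicular to the incline: N = m g cos θ + P sin θ = 52×9.81×cos 30.5° + 194×sin 30.5° = 538 N.
Parallel to the incline: P cos θ − m g sin θ = 167.2 − 258.9 = -91.75 N; the friction needed to balance this is 91.75 N acting up the slope.
The limit of static friction is μ_s N = 145.3 N.
|f_req| = 91.75 ≤ 145.3 N → the toolbox is in equilibrium; friction equals the required value.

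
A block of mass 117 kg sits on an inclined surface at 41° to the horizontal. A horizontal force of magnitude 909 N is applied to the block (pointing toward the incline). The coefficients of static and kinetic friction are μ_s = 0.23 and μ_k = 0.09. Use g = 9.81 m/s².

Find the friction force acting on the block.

Resolve perpendicular to the incline: N = m g cos θ + P sin θ = 117×9.81×cos 41° + 909×sin 41° = 1463 N.
Parallel to the incline: P cos θ − m g sin θ = 686 − 753 = -66.97 N; the friction needed to balance this is 66.97 N acting up the slope.
Maximum static friction: μ_s N = 0.23 × 1463 = 336.4 N.
|f_req| = 66.97 ≤ 336.4 N → the block is in equilibrium; friction equals the required value.

f ≈ 67 N (up the incline)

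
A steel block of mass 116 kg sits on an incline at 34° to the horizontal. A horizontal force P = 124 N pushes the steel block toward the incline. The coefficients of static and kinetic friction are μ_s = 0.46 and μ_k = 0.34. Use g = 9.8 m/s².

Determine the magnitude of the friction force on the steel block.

f ≈ 344 N (up the incline)

Normal direction: N = m g cos θ + P sin θ = 1012 N.
Along the incline, the net driving force (taking up-slope positive) is P cos θ − m g sin θ = 102.8 − 635.7 = -532.9 N, so equilibrium requires friction f = 532.9 N (up-slope).
Maximum static friction: μ_s N = 0.46 × 1012 = 465.4 N.
The required 532.9 N exceeds the static limit, so the steel block slides down-slope and f = μ_k N = 0.34×1012 = 344 N.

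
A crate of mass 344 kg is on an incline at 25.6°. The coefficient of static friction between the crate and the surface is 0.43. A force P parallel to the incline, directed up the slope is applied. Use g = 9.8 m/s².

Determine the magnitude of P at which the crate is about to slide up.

P ≈ 2760 N

At impending motion up the slope, friction acts down-slope at its limit: f = μ_s N.
P is parallel to the surface, so N = m g cos θ = 3040 N.
Along the incline: P = m g sin θ + μ_s N = 1460 + 0.43×3040 = 2760 N.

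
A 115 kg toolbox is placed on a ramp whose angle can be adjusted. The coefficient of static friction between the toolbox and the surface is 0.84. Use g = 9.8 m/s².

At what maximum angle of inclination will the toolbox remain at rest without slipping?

At the slip threshold, m g sin θ = μ_s · m g cos θ, so tan θ = μ_s.
θ_max = arctan(0.84) = 40°.

θ_max ≈ 40°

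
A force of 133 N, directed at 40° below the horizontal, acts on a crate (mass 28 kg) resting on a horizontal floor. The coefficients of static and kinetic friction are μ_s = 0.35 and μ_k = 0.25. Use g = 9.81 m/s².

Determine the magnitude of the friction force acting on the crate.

N = m g + P sin α = 274.7 + 133×sin 40° = 360.2 N.
The horizontal driving force is P cos α = 101.9 N, so equilibrium needs friction f = 101.9 N.
μ_s N = 0.35 × 360.2 = 126.1 N.
Since 101.9 N does not exceed the limit, the crate stays at rest and f = 102 N.

f ≈ 102 N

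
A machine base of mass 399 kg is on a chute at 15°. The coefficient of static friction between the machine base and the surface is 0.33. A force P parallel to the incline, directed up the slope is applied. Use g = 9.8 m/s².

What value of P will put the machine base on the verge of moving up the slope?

P ≈ 2260 N

At impending motion up the slope, friction acts down-slope at its limit: f = μ_s N.
P is parallel to the surface, so N = m g cos θ = 3780 N.
Along the incline: P = m g sin θ + μ_s N = 1010 + 0.33×3780 = 2260 N.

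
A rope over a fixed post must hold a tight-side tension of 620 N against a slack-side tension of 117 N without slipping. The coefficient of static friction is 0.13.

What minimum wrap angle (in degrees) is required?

β_min ≈ 735°

T₂/T₁ = e^{μβ} → β = ln(T₂/T₁)/μ.
β = ln(620/117)/0.13 = 1.668/0.13 = 12.83 rad.
In degrees: β = 12.83 × 180/π = 735°.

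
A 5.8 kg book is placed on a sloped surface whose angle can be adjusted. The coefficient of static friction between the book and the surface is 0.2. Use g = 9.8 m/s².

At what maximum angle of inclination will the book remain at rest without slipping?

At the slip threshold, m g sin θ = μ_s · m g cos θ, so tan θ = μ_s.
θ_max = arctan(0.2) = 11.3°.

θ_max ≈ 11.3°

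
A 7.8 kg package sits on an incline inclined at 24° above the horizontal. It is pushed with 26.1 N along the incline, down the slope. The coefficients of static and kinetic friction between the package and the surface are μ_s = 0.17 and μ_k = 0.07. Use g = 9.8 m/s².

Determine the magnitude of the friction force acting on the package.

The normal reaction is N = m g cos θ = 69.83 N.
Parallel to the incline, ΣF = 0 gives f = m g sin θ + P = 31.09 + 26.1 = 57.19 N (up-slope positive).
The static-friction ceiling is μ_s N = 0.17 × 69.83 = 11.87 N.
Since |57.19| > 11.87 N, static friction cannot hold it; the package slides down the incline and kinetic friction applies: f = μ_k N = 0.07 × 69.83 = 4.89 N.

f ≈ 4.89 N (up the incline)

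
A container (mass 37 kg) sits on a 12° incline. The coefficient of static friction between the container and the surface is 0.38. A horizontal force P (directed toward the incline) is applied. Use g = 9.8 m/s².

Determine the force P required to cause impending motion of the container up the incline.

At impending motion up the slope, friction acts down-slope at its limit: f = μ_s N.
Perpendicular to the incline: N = m g cos θ + P sin θ.
Along the incline: P cos θ = m g sin θ + μ_s N = m g sin θ + μ_s (m g cos θ + P sin θ).
Solving, P (cos θ − μ_s sin θ) = m g (sin θ + μ_s cos θ), so P = 37×9.8×(sin 12° + 0.38 cos 12°)/(cos 12° − 0.38 sin 12°) = 363×0.5796/0.8991 = 234 N.

P ≈ 234 N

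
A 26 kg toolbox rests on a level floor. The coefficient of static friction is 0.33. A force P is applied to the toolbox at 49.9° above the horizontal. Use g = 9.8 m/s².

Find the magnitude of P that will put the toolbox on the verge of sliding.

P ≈ 93.8 N

N = m g − P sin α (the pull lifts the toolbox).
At impending slip, P cos α = μ_s N = μ_s (m g − P sin α).
Solving: P (cos α + μ_s sin α) = μ_s m g → P = 0.33×255/(cos 49.9° + 0.33 sin 49.9°) = 84.1/0.8965 = 93.8 N.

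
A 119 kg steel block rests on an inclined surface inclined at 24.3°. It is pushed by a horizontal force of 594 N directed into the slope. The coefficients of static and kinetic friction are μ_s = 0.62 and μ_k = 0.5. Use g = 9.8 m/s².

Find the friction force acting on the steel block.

f ≈ 61.5 N (down the incline)

The horizontal push has a component P sin θ into the surface, so N = m g cos θ + P sin θ = 1063 + 244.4 = 1307 N.
Parallel to the incline: P cos θ − m g sin θ = 541.4 − 479.9 = 61.47 N; the friction needed to balance this is 61.47 N acting down the slope.
The limit of static friction is μ_s N = 810.5 N.
|f_req| = 61.47 ≤ 810.5 N → the steel block is in equilibrium; friction equals the required value.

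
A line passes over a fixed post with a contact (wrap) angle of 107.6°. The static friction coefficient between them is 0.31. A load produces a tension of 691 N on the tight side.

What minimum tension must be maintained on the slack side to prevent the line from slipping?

Capstan equation at impending slip: T_tight/T_slack = e^{μβ}.
β = 107.6° = 1.878 rad; e^{μβ} = e^{0.31×1.878} = 1.79.
T_slack = T_tight / e^{μβ} = 691 / 1.79 = 386 N.

T_min ≈ 386 N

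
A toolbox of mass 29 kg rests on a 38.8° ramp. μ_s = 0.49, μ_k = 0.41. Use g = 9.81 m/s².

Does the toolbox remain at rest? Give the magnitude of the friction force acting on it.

N = m g cos θ = 222 N.
Down-slope weight component: m g sin θ = 178 N.
μ_s N = 109 N.
178 > 109 N, so it slides; kinetic friction f = μ_k N = 0.41×222 = 90.9 N.

f ≈ 90.9 N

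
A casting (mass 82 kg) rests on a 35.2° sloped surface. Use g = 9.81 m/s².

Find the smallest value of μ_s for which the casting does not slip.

At the slip threshold m g sin θ = μ_s m g cos θ, so μ_s,min = tan θ.
μ_s,min = tan 35.2° = 0.705.

μ_s,min ≈ 0.705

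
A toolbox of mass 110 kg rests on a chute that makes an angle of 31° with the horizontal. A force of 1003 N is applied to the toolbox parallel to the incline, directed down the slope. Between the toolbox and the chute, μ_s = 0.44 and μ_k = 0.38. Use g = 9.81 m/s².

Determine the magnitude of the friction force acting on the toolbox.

f ≈ 351 N (up the incline)

The normal reaction is N = m g cos θ = 925 N.
Parallel to the incline, ΣF = 0 gives f = m g sin θ + P = 555.8 + 1003 = 1559 N (up-slope positive).
Maximum static friction available: μ_s N = 0.44 × 925 = 407 N.
Since |1559| > 407 N, static friction cannot hold it; the toolbox slides down the incline and kinetic friction applies: f = μ_k N = 0.38 × 925 = 351 N.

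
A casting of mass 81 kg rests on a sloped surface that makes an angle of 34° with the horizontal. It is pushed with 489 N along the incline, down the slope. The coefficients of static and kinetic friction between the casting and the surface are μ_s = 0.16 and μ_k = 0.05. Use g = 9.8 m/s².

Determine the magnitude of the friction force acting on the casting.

f ≈ 32.9 N (up the incline)

Perpendicular to the surface, N = m g cos θ = 81·9.8·cos 34° = 658.1 N.
The friction needed for equilibrium is m g sin θ + P = 443.9 + 489 = 932.9 N, measured positive up-slope.
Static friction can supply at most μ_s N = 105.3 N.
|932.9| exceeds 105.3 N, so the casting slips down-slope; friction is kinetic, f = μ_k N = 0.05×658.1 = 32.9 N.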